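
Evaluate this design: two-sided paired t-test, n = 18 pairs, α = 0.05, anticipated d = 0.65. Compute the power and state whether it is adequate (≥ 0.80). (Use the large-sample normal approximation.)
Power ≈ 0.79; the study is underpowered (power < 0.80)

Power calculation (paired t-test, normal approximation):
z_β = d · √n - z_{α/2}
z_β = 0.65 · √18 - 1.960
z_β = 0.65 · 4.243 - 1.960
z_β = 0.798

Power = Φ(z_β) = Φ(0.798) ≈ 0.787

Effect size d = 0.65 is medium by Cohen's convention (0.2/0.5/0.8).

Threshold: power ≥ 0.80 is conventionally adequate.
Power ≈ 0.79 → the study is underpowered (power < 0.80).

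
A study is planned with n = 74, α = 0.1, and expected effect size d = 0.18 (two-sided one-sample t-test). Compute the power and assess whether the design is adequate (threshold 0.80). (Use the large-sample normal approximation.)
Power ≈ 0.46; the study is underpowered (power < 0.80)

Power calculation (one-sample t-test, normal approximation):
z_β = d · √n - z_{α/2}
z_β = 0.18 · √74 - 1.645
z_β = 0.18 · 8.602 - 1.645
z_β = -0.096

Power = Φ(z_β) = Φ(-0.096) ≈ 0.462

Effect size d = 0.18 is very small by Cohen's convention (0.2/0.5/0.8).

Threshold: power ≥ 0.80 is conventionally adequate.
Power ≈ 0.46 → the study is underpowered (power < 0.80).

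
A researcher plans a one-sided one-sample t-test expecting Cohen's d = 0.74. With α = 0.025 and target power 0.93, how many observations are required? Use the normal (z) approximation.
n = 22

Sample size formula (one-sample t-test, normal approximation):
n = ((z_α + z_β) / d)²

z_α = 1.960 (for α = 0.025, one-sided)
z_β = 1.476 (for power = 0.93)
d = 0.74

n = ((1.960 + 1.476) / 0.74)²
n = (4.643)²
n ≈ 21.56
Round up to the next whole number: n = 22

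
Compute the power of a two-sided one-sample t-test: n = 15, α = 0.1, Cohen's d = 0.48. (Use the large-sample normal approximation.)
Power ≈ 0.58

Power calculation (one-sample t-test, normal approximation):
z_β = d · √n - z_{α/2}
z_β = 0.48 · √15 - 1.645
z_β = 0.48 · 3.873 - 1.645
z_β = 0.214

Power = Φ(z_β) = Φ(0.214) ≈ 0.585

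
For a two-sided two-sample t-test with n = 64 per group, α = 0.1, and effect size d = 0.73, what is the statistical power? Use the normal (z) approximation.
Power ≈ 0.99

Power calculation (two-sample t-test, normal approximation):
z_β = d · √(n/2) - z_{α/2}
z_β = 0.73 · √(64/2) - 1.645
z_β = 0.73 · 5.657 - 1.645
z_β = 2.485

Power = Φ(z_β) = Φ(2.485) ≈ 0.994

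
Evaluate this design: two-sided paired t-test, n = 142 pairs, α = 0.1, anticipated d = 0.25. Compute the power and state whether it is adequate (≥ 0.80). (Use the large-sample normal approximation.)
Power ≈ 0.91; the study is adequately powered (power ≥ 0.80)

Power calculation (paired t-test, normal approximation):
z_β = d · √n - z_{α/2}
z_β = 0.25 · √142 - 1.645
z_β = 0.25 · 11.916 - 1.645
z_β = 1.334

Power = Φ(z_β) = Φ(1.334) ≈ 0.909

Effect size d = 0.25 is small by Cohen's convention (0.2/0.5/0.8).

Threshold: power ≥ 0.80 is conventionally adequate.
Power ≈ 0.91 → the study is adequately powered (power ≥ 0.80).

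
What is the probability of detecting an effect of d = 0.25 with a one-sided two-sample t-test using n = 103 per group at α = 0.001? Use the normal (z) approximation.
Power ≈ 0.10

Power calculation (two-sample t-test, normal approximation):
z_β = d · √(n/2) - z_α
z_β = 0.25 · √(103/2) - 3.090
z_β = 0.25 · 7.176 - 3.090
z_β = -1.296

Power = Φ(z_β) = Φ(-1.296) ≈ 0.097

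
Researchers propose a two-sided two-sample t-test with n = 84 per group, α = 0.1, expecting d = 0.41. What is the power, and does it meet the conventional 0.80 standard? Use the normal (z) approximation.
Power ≈ 0.84; the study is adequately powered (power ≥ 0.80)

Power calculation (two-sample t-test, normal approximation):
z_β = d · √(n/2) - z_{α/2}
z_β = 0.41 · √(84/2) - 1.645
z_β = 0.41 · 6.481 - 1.645
z_β = 1.012

Power = Φ(z_β) = Φ(1.012) ≈ 0.844

Effect size d = 0.41 is small by Cohen's convention (0.2/0.5/0.8).

Threshold: power ≥ 0.80 is conventionally adequate.
Power ≈ 0.84 → the study is adequately powered (power ≥ 0.80).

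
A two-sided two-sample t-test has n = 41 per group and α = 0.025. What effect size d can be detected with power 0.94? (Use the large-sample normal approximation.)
d ≈ 0.84

Minimum detectable effect (two-sample t-test, normal approximation):
d = (z_{α/2} + z_β) / √(n/2)
d = (2.241 + 1.555) / √(41/2)
d = 3.796 / 4.528
d ≈ 0.84

By Cohen's convention (0.2 small / 0.5 medium / 0.8 large): large effect.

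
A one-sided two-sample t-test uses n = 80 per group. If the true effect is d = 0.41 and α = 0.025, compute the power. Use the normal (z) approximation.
Power ≈ 0.74

Power calculation (two-sample t-test, normal approximation):
z_β = d · √(n/2) - z_α
z_β = 0.41 · √(80/2) - 1.960
z_β = 0.41 · 6.325 - 1.960
z_β = 0.633

Power = Φ(z_β) = Φ(0.633) ≈ 0.737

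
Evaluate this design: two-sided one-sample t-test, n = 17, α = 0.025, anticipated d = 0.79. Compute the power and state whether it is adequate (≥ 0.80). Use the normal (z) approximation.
Power ≈ 0.85; the study is adequately powered (power ≥ 0.80)

Power calculation (one-sample t-test, normal approximation):
z_β = d · √n - z_{α/2}
z_β = 0.79 · √17 - 2.241
z_β = 0.79 · 4.123 - 2.241
z_β = 1.016

Power = Φ(z_β) = Φ(1.016) ≈ 0.845

Effect size d = 0.79 is medium by Cohen's convention (0.2/0.5/0.8).

Threshold: power ≥ 0.80 is conventionally adequate.
Power ≈ 0.85 → the study is adequately powered (power ≥ 0.80).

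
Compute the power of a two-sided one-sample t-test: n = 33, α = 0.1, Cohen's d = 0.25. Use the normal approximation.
Power ≈ 0.42

Power calculation (one-sample t-test, normal approximation):
z_β = d · √n - z_{α/2}
z_β = 0.25 · √33 - 1.645
z_β = 0.25 · 5.745 - 1.645
z_β = -0.209

Power = Φ(z_β) = Φ(-0.209) ≈ 0.417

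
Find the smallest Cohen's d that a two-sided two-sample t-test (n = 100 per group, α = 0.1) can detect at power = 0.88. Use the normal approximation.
d ≈ 0.40

Minimum detectable effect (two-sample t-test, normal approximation):
d = (z_{α/2} + z_β) / √(n/2)
d = (1.645 + 1.175) / √(100/2)
d = 2.820 / 7.071
d ≈ 0.40

By Cohen's convention (0.2 small / 0.5 medium / 0.8 large): small effect.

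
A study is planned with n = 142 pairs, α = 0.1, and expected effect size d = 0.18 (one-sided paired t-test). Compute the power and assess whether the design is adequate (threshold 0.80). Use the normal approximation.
Power ≈ 0.81; the study is adequately powered (power ≥ 0.80)

Power calculation (paired t-test, normal approximation):
z_β = d · √n - z_α
z_β = 0.18 · √142 - 1.282
z_β = 0.18 · 11.916 - 1.282
z_β = 0.863

Power = Φ(z_β) = Φ(0.863) ≈ 0.806

Effect size d = 0.18 is very small by Cohen's convention (0.2/0.5/0.8).

Threshold: power ≥ 0.80 is conventionally adequate.
Power ≈ 0.81 → the study is adequately powered (power ≥ 0.80).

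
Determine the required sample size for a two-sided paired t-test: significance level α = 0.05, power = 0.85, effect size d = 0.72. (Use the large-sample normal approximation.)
n = 18 pairs

Sample size formula (paired t-test, normal approximation):
n = ((z_{α/2} + z_β) / d)²

z_{α/2} = 1.960 (for α = 0.05, two-sided)
z_β = 1.036 (for power = 0.85)
d = 0.72

n = ((1.960 + 1.036) / 0.72)²
n = (4.161)²
n ≈ 17.31
Round up to the next whole number: n = 18 pairs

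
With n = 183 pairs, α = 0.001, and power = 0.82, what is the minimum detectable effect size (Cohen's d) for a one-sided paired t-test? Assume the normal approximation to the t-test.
d ≈ 0.30

Minimum detectable effect (paired t-test, normal approximation):
d = (z_α + z_β) / √n
d = (3.090 + 0.915) / √183
d = 4.006 / 13.528
d ≈ 0.30

By Cohen's convention (0.2 small / 0.5 medium / 0.8 large): small effect.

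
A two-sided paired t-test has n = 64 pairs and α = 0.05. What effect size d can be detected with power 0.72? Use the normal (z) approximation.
d ≈ 0.32

Minimum detectable effect (paired t-test, normal approximation):
d = (z_{α/2} + z_β) / √n
d = (1.960 + 0.583) / √64
d = 2.543 / 8.000
d ≈ 0.32

By Cohen's convention (0.2 small / 0.5 medium / 0.8 large): small effect.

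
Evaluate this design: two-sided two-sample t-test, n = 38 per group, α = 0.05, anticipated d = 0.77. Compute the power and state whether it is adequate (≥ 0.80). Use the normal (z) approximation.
Power ≈ 0.92; the study is adequately powered (power ≥ 0.80)

Power calculation (two-sample t-test, normal approximation):
z_β = d · √(n/2) - z_{α/2}
z_β = 0.77 · √(38/2) - 1.960
z_β = 0.77 · 4.359 - 1.960
z_β = 1.396

Power = Φ(z_β) = Φ(1.396) ≈ 0.919

Effect size d = 0.77 is medium by Cohen's convention (0.2/0.5/0.8).

Threshold: power ≥ 0.80 is conventionally adequate.
Power ≈ 0.92 → the study is adequately powered (power ≥ 0.80).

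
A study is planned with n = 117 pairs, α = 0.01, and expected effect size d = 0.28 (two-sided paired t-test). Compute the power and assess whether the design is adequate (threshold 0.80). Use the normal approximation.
Power ≈ 0.67; the study is underpowered (power < 0.80)

Power calculation (paired t-test, normal approximation):
z_β = d · √n - z_{α/2}
z_β = 0.28 · √117 - 2.576
z_β = 0.28 · 10.817 - 2.576
z_β = 0.453

Power = Φ(z_β) = Φ(0.453) ≈ 0.675

Effect size d = 0.28 is small by Cohen's convention (0.2/0.5/0.8).

Threshold: power ≥ 0.80 is conventionally adequate.
Power ≈ 0.67 → the study is underpowered (power < 0.80).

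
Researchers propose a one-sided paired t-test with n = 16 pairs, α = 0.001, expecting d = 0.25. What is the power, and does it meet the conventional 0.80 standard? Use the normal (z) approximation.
Power ≈ 0.02; the study is underpowered (power < 0.80)

Power calculation (paired t-test, normal approximation):
z_β = d · √n - z_α
z_β = 0.25 · √16 - 3.090
z_β = 0.25 · 4.000 - 3.090
z_β = -2.090

Power = Φ(z_β) = Φ(-2.090) ≈ 0.018

Effect size d = 0.25 is small by Cohen's convention (0.2/0.5/0.8).

Threshold: power ≥ 0.80 is conventionally adequate.
Power ≈ 0.02 → the study is underpowered (power < 0.80).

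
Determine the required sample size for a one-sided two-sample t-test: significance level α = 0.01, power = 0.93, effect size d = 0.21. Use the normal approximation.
n = 656 per group

Sample size formula (two-sample t-test, normal approximation):
n = 2 · ((z_α + z_β) / d)²

z_α = 2.326 (for α = 0.01, one-sided)
z_β = 1.476 (for power = 0.93)
d = 0.21

n = 2 · ((2.326 + 1.476) / 0.21)²
n = 2 · (18.105)²
n ≈ 655.58
Round up to the next whole number: n = 656 per group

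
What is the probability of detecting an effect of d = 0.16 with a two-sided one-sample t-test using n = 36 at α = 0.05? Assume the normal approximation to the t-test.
Power ≈ 0.16

Power calculation (one-sample t-test, normal approximation):
z_β = d · √n - z_{α/2}
z_β = 0.16 · √36 - 1.960
z_β = 0.16 · 6.000 - 1.960
z_β = -1.000

Power = Φ(z_β) = Φ(-1.000) ≈ 0.159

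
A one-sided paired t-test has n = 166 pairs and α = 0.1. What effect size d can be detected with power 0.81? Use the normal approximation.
d ≈ 0.17

Minimum detectable effect (paired t-test, normal approximation):
d = (z_α + z_β) / √n
d = (1.282 + 0.878) / √166
d = 2.159 / 12.884
d ≈ 0.17

By Cohen's convention (0.2 small / 0.5 medium / 0.8 large): very small effect.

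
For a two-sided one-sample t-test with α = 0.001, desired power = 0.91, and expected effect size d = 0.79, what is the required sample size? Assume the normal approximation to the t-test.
n = 35

Sample size formula (one-sample t-test, normal approximation):
n = ((z_{α/2} + z_β) / d)²

z_{α/2} = 3.291 (for α = 0.001, two-sided)
z_β = 1.341 (for power = 0.91)
d = 0.79

n = ((3.291 + 1.341) / 0.79)²
n = (5.863)²
n ≈ 34.37
Round up to the next whole number: n = 35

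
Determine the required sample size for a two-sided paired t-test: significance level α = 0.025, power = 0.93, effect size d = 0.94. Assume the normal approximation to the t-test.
n = 16 pairs

Sample size formula (paired t-test, normal approximation):
n = ((z_{α/2} + z_β) / d)²

z_{α/2} = 2.241 (for α = 0.025, two-sided)
z_β = 1.476 (for power = 0.93)
d = 0.94

n = ((2.241 + 1.476) / 0.94)²
n = (3.954)²
n ≈ 15.63
Round up to the next whole number: n = 16 pairs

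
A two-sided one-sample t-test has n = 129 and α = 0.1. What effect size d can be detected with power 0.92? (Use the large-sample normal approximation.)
d ≈ 0.27

Minimum detectable effect (one-sample t-test, normal approximation):
d = (z_{α/2} + z_β) / √n
d = (1.645 + 1.405) / √129
d = 3.050 / 11.358
d ≈ 0.27

By Cohen's convention (0.2 small / 0.5 medium / 0.8 large): small effect.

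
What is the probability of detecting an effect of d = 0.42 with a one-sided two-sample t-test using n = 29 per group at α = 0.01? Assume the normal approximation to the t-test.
Power ≈ 0.23

Power calculation (two-sample t-test, normal approximation):
z_β = d · √(n/2) - z_α
z_β = 0.42 · √(29/2) - 2.326
z_β = 0.42 · 3.808 - 2.326
z_β = -0.727

Power = Φ(z_β) = Φ(-0.727) ≈ 0.234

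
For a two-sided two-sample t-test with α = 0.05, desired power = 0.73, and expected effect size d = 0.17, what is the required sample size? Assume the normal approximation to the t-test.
n = 459 per group

Sample size formula (two-sample t-test, normal approximation):
n = 2 · ((z_{α/2} + z_β) / d)²

z_{α/2} = 1.960 (for α = 0.05, two-sided)
z_β = 0.613 (for power = 0.73)
d = 0.17

n = 2 · ((1.960 + 0.613) / 0.17)²
n = 2 · (15.135)²
n ≈ 458.14
Round up to the next whole number: n = 459 per group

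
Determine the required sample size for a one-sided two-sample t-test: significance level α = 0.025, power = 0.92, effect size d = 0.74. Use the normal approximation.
n = 42 per group

Sample size formula (two-sample t-test, normal approximation):
n = 2 · ((z_α + z_β) / d)²

z_α = 1.960 (for α = 0.025, one-sided)
z_β = 1.405 (for power = 0.92)
d = 0.74

n = 2 · ((1.960 + 1.405) / 0.74)²
n = 2 · (4.547)²
n ≈ 41.35
Round up to the next whole number: n = 42 per group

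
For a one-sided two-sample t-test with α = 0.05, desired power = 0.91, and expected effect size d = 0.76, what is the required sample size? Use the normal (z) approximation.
n = 31 per group

Sample size formula (two-sample t-test, normal approximation):
n = 2 · ((z_α + z_β) / d)²

z_α = 1.645 (for α = 0.05, one-sided)
z_β = 1.341 (for power = 0.91)
d = 0.76

n = 2 · ((1.645 + 1.341) / 0.76)²
n = 2 · (3.929)²
n ≈ 30.87
Round up to the next whole number: n = 31 per group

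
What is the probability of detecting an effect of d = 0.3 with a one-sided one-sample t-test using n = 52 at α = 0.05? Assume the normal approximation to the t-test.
Power ≈ 0.70

Power calculation (one-sample t-test, normal approximation):
z_β = d · √n - z_α
z_β = 0.3 · √52 - 1.645
z_β = 0.3 · 7.211 - 1.645
z_β = 0.518

Power = Φ(z_β) = Φ(0.518) ≈ 0.698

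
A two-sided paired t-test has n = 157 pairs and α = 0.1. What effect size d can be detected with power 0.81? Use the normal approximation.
d ≈ 0.20

Minimum detectable effect (paired t-test, normal approximation):
d = (z_{α/2} + z_β) / √n
d = (1.645 + 0.878) / √157
d = 2.523 / 12.530
d ≈ 0.20

By Cohen's convention (0.2 small / 0.5 medium / 0.8 large): small effect.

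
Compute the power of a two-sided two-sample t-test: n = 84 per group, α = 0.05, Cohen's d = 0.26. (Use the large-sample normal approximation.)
Power ≈ 0.39

Power calculation (two-sample t-test, normal approximation):
z_β = d · √(n/2) - z_{α/2}
z_β = 0.26 · √(84/2) - 1.960
z_β = 0.26 · 6.481 - 1.960
z_β = -0.275

Power = Φ(z_β) = Φ(-0.275) ≈ 0.392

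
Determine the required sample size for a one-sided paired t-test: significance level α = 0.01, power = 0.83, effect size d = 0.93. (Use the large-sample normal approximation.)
n = 13 pairs

Sample size formula (paired t-test, normal approximation):
n = ((z_α + z_β) / d)²

z_α = 2.326 (for α = 0.01, one-sided)
z_β = 0.954 (for power = 0.83)
d = 0.93

n = ((2.326 + 0.954) / 0.93)²
n = (3.527)²
n ≈ 12.44
Round up to the next whole number: n = 13 pairs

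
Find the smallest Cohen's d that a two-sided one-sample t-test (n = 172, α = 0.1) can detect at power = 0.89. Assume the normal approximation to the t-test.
d ≈ 0.22

Minimum detectable effect (one-sample t-test, normal approximation):
d = (z_{α/2} + z_β) / √n
d = (1.645 + 1.227) / √172
d = 2.871 / 13.115
d ≈ 0.22

By Cohen's convention (0.2 small / 0.5 medium / 0.8 large): small effect.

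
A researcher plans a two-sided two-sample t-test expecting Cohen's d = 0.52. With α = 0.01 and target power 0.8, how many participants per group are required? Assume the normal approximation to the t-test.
n = 87 per group

Sample size formula (two-sample t-test, normal approximation):
n = 2 · ((z_{α/2} + z_β) / d)²

z_{α/2} = 2.576 (for α = 0.01, two-sided)
z_β = 0.842 (for power = 0.8)
d = 0.52

n = 2 · ((2.576 + 0.842) / 0.52)²
n = 2 · (6.573)²
n ≈ 86.41
Round up to the next whole number: n = 87 per group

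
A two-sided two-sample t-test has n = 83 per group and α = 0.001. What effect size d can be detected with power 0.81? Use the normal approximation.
d ≈ 0.65

Minimum detectable effect (two-sample t-test, normal approximation):
d = (z_{α/2} + z_β) / √(n/2)
d = (3.291 + 0.878) / √(83/2)
d = 4.168 / 6.442
d ≈ 0.65

By Cohen's convention (0.2 small / 0.5 medium / 0.8 large): medium effect.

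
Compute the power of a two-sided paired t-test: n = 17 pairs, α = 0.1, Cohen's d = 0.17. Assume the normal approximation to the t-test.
Power ≈ 0.17

Power calculation (paired t-test, normal approximation):
z_β = d · √n - z_{α/2}
z_β = 0.17 · √17 - 1.645
z_β = 0.17 · 4.123 - 1.645
z_β = -0.944

Power = Φ(z_β) = Φ(-0.944) ≈ 0.173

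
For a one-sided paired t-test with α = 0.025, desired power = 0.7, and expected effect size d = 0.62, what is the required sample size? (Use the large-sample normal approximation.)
n = 17 pairs

Sample size formula (paired t-test, normal approximation):
n = ((z_α + z_β) / d)²

z_α = 1.960 (for α = 0.025, one-sided)
z_β = 0.524 (for power = 0.7)
d = 0.62

n = ((1.960 + 0.524) / 0.62)²
n = (4.006)²
n ≈ 16.05
Round up to the next whole number: n = 17 pairs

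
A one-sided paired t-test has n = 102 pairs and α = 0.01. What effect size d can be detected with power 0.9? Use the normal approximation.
d ≈ 0.36

Minimum detectable effect (paired t-test, normal approximation):
d = (z_α + z_β) / √n
d = (2.326 + 1.282) / √102
d = 3.608 / 10.100
d ≈ 0.36

By Cohen's convention (0.2 small / 0.5 medium / 0.8 large): small effect.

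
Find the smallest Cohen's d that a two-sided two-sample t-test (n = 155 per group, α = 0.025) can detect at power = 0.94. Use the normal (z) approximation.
d ≈ 0.43

Minimum detectable effect (two-sample t-test, normal approximation):
d = (z_{α/2} + z_β) / √(n/2)
d = (2.241 + 1.555) / √(155/2)
d = 3.796 / 8.803
d ≈ 0.43

By Cohen's convention (0.2 small / 0.5 medium / 0.8 large): small effect.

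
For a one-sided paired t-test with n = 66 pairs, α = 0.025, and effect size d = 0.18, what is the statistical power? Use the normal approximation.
Power ≈ 0.31

Power calculation (paired t-test, normal approximation):
z_β = d · √n - z_α
z_β = 0.18 · √66 - 1.960
z_β = 0.18 · 8.124 - 1.960
z_β = -0.498

Power = Φ(z_β) = Φ(-0.498) ≈ 0.309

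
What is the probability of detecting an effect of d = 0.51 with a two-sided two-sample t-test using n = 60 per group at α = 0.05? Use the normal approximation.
Power ≈ 0.80

Power calculation (two-sample t-test, normal approximation):
z_β = d · √(n/2) - z_{α/2}
z_β = 0.51 · √(60/2) - 1.960
z_β = 0.51 · 5.477 - 1.960
z_β = 0.833

Power = Φ(z_β) = Φ(0.833) ≈ 0.798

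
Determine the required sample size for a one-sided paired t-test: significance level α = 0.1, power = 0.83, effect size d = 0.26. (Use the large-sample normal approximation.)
n = 74 pairs

Sample size formula (paired t-test, normal approximation):
n = ((z_α + z_β) / d)²

z_α = 1.282 (for α = 0.1, one-sided)
z_β = 0.954 (for power = 0.83)
d = 0.26

n = ((1.282 + 0.954) / 0.26)²
n = (8.600)²
n ≈ 73.96
Round up to the next whole number: n = 74 pairs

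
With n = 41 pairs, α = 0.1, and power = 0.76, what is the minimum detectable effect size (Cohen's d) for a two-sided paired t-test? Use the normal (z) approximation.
d ≈ 0.37

Minimum detectable effect (paired t-test, normal approximation):
d = (z_{α/2} + z_β) / √n
d = (1.645 + 0.706) / √41
d = 2.351 / 6.403
d ≈ 0.37

By Cohen's convention (0.2 small / 0.5 medium / 0.8 large): small effect.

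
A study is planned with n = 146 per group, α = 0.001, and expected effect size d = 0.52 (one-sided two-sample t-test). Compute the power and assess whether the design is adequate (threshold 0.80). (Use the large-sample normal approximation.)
Power ≈ 0.91; the study is adequately powered (power ≥ 0.80)

Power calculation (two-sample t-test, normal approximation):
z_β = d · √(n/2) - z_α
z_β = 0.52 · √(146/2) - 3.090
z_β = 0.52 · 8.544 - 3.090
z_β = 1.353

Power = Φ(z_β) = Φ(1.353) ≈ 0.912

Effect size d = 0.52 is medium by Cohen's convention (0.2/0.5/0.8).

Threshold: power ≥ 0.80 is conventionally adequate.
Power ≈ 0.91 → the study is adequately powered (power ≥ 0.80).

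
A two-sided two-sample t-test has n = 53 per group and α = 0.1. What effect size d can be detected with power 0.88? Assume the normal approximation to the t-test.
d ≈ 0.55

Minimum detectable effect (two-sample t-test, normal approximation):
d = (z_{α/2} + z_β) / √(n/2)
d = (1.645 + 1.175) / √(53/2)
d = 2.820 / 5.148
d ≈ 0.55

By Cohen's convention (0.2 small / 0.5 medium / 0.8 large): medium effect.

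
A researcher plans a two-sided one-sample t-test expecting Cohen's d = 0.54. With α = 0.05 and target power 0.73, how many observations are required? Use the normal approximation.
n = 23

Sample size formula (one-sample t-test, normal approximation):
n = ((z_{α/2} + z_β) / d)²

z_{α/2} = 1.960 (for α = 0.05, two-sided)
z_β = 0.613 (for power = 0.73)
d = 0.54

n = ((1.960 + 0.613) / 0.54)²
n = (4.765)²
n ≈ 22.71
Round up to the next whole number: n = 23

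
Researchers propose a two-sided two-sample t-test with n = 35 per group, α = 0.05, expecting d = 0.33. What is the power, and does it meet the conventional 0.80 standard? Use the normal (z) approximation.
Power ≈ 0.28; the study is underpowered (power < 0.80)

Power calculation (two-sample t-test, normal approximation):
z_β = d · √(n/2) - z_{α/2}
z_β = 0.33 · √(35/2) - 1.960
z_β = 0.33 · 4.183 - 1.960
z_β = -0.579

Power = Φ(z_β) = Φ(-0.579) ≈ 0.281

Effect size d = 0.33 is small by Cohen's convention (0.2/0.5/0.8).

Threshold: power ≥ 0.80 is conventionally adequate.
Power ≈ 0.28 → the study is underpowered (power < 0.80).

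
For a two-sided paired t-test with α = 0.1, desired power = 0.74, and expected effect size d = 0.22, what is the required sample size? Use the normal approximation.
n = 109 pairs

Sample size formula (paired t-test, normal approximation):
n = ((z_{α/2} + z_β) / d)²

z_{α/2} = 1.645 (for α = 0.1, two-sided)
z_β = 0.643 (for power = 0.74)
d = 0.22

n = ((1.645 + 0.643) / 0.22)²
n = (10.400)²
n ≈ 108.16
Round up to the next whole number: n = 109 pairs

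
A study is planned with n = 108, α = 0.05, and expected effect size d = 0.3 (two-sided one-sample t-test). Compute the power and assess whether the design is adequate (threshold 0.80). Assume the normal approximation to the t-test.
Power ≈ 0.88; the study is adequately powered (power ≥ 0.80)

Power calculation (one-sample t-test, normal approximation):
z_β = d · √n - z_{α/2}
z_β = 0.3 · √108 - 1.960
z_β = 0.3 · 10.392 - 1.960
z_β = 1.158

Power = Φ(z_β) = Φ(1.158) ≈ 0.877

Effect size d = 0.3 is small by Cohen's convention (0.2/0.5/0.8).

Threshold: power ≥ 0.80 is conventionally adequate.
Power ≈ 0.88 → the study is adequately powered (power ≥ 0.80).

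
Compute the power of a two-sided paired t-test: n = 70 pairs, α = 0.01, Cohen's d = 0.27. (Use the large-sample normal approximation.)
Power ≈ 0.38

Power calculation (paired t-test, normal approximation):
z_β = d · √n - z_{α/2}
z_β = 0.27 · √70 - 2.576
z_β = 0.27 · 8.367 - 2.576
z_β = -0.317

Power = Φ(z_β) = Φ(-0.317) ≈ 0.376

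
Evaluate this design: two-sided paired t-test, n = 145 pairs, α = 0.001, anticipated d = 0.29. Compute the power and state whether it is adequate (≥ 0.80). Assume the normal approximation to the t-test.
Power ≈ 0.58; the study is underpowered (power < 0.80)

Power calculation (paired t-test, normal approximation):
z_β = d · √n - z_{α/2}
z_β = 0.29 · √145 - 3.291
z_β = 0.29 · 12.042 - 3.291
z_β = 0.202

Power = Φ(z_β) = Φ(0.202) ≈ 0.580

Effect size d = 0.29 is small by Cohen's convention (0.2/0.5/0.8).

Threshold: power ≥ 0.80 is conventionally adequate.
Power ≈ 0.58 → the study is underpowered (power < 0.80).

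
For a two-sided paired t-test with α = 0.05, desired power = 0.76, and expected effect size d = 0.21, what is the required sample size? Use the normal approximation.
n = 162 pairs

Sample size formula (paired t-test, normal approximation):
n = ((z_{α/2} + z_β) / d)²

z_{α/2} = 1.960 (for α = 0.05, two-sided)
z_β = 0.706 (for power = 0.76)
d = 0.21

n = ((1.960 + 0.706) / 0.21)²
n = (12.695)²
n ≈ 161.16
Round up to the next whole number: n = 162 pairs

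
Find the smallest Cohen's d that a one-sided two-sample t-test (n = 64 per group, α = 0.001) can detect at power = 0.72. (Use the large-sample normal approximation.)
d ≈ 0.65

Minimum detectable effect (two-sample t-test, normal approximation):
d = (z_α + z_β) / √(n/2)
d = (3.090 + 0.583) / √(64/2)
d = 3.673 / 5.657
d ≈ 0.65

By Cohen's convention (0.2 small / 0.5 medium / 0.8 large): medium effect.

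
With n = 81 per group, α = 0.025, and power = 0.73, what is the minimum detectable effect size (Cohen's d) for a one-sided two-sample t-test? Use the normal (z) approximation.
d ≈ 0.40

Minimum detectable effect (two-sample t-test, normal approximation):
d = (z_α + z_β) / √(n/2)
d = (1.960 + 0.613) / √(81/2)
d = 2.573 / 6.364
d ≈ 0.40

By Cohen's convention (0.2 small / 0.5 medium / 0.8 large): small effect.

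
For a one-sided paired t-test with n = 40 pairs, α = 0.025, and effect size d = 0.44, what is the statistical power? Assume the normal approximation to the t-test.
Power ≈ 0.79

Power calculation (paired t-test, normal approximation):
z_β = d · √n - z_α
z_β = 0.44 · √40 - 1.960
z_β = 0.44 · 6.325 - 1.960
z_β = 0.823

Power = Φ(z_β) = Φ(0.823) ≈ 0.795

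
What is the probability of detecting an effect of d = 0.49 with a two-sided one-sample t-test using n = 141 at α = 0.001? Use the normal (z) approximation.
Power ≈ 0.99

Power calculation (one-sample t-test, normal approximation):
z_β = d · √n - z_{α/2}
z_β = 0.49 · √141 - 3.291
z_β = 0.49 · 11.874 - 3.291
z_β = 2.528

Power = Φ(z_β) = Φ(2.528) ≈ 0.994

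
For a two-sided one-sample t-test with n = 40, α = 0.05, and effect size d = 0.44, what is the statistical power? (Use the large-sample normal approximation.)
Power ≈ 0.79

Power calculation (one-sample t-test, normal approximation):
z_β = d · √n - z_{α/2}
z_β = 0.44 · √40 - 1.960
z_β = 0.44 · 6.325 - 1.960
z_β = 0.823

Power = Φ(z_β) = Φ(0.823) ≈ 0.795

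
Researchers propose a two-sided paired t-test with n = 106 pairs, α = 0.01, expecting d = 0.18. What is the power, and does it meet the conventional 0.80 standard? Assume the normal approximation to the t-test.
Power ≈ 0.23; the study is underpowered (power < 0.80)

Power calculation (paired t-test, normal approximation):
z_β = d · √n - z_{α/2}
z_β = 0.18 · √106 - 2.576
z_β = 0.18 · 10.296 - 2.576
z_β = -0.723

Power = Φ(z_β) = Φ(-0.723) ≈ 0.235

Effect size d = 0.18 is very small by Cohen's convention (0.2/0.5/0.8).

Threshold: power ≥ 0.80 is conventionally adequate.
Power ≈ 0.23 → the study is underpowered (power < 0.80).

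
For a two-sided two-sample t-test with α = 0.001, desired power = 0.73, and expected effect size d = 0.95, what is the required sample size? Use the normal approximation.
n = 34 per group

Sample size formula (two-sample t-test, normal approximation):
n = 2 · ((z_{α/2} + z_β) / d)²

z_{α/2} = 3.291 (for α = 0.001, two-sided)
z_β = 0.613 (for power = 0.73)
d = 0.95

n = 2 · ((3.291 + 0.613) / 0.95)²
n = 2 · (4.109)²
n ≈ 33.77
Round up to the next whole number: n = 34 per group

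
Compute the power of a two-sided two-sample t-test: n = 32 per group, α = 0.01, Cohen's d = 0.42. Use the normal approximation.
Power ≈ 0.19

Power calculation (two-sample t-test, normal approximation):
z_β = d · √(n/2) - z_{α/2}
z_β = 0.42 · √(32/2) - 2.576
z_β = 0.42 · 4.000 - 2.576
z_β = -0.896

Power = Φ(z_β) = Φ(-0.896) ≈ 0.185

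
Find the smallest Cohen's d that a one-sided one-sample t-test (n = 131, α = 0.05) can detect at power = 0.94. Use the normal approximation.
d ≈ 0.28

Minimum detectable effect (one-sample t-test, normal approximation):
d = (z_α + z_β) / √n
d = (1.645 + 1.555) / √131
d = 3.200 / 11.446
d ≈ 0.28

By Cohen's convention (0.2 small / 0.5 medium / 0.8 large): small effect.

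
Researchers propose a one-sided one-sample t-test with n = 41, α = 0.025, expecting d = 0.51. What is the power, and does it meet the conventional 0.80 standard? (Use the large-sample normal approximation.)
Power ≈ 0.90; the study is adequately powered (power ≥ 0.80)

Power calculation (one-sample t-test, normal approximation):
z_β = d · √n - z_α
z_β = 0.51 · √41 - 1.960
z_β = 0.51 · 6.403 - 1.960
z_β = 1.306

Power = Φ(z_β) = Φ(1.306) ≈ 0.904

Effect size d = 0.51 is medium by Cohen's convention (0.2/0.5/0.8).

Threshold: power ≥ 0.80 is conventionally adequate.
Power ≈ 0.90 → the study is adequately powered (power ≥ 0.80).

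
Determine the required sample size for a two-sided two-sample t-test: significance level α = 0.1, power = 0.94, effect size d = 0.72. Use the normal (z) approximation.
n = 40 per group

Sample size formula (two-sample t-test, normal approximation):
n = 2 · ((z_{α/2} + z_β) / d)²

z_{α/2} = 1.645 (for α = 0.1, two-sided)
z_β = 1.555 (for power = 0.94)
d = 0.72

n = 2 · ((1.645 + 1.555) / 0.72)²
n = 2 · (4.444)²
n ≈ 39.50
Round up to the next whole number: n = 40 per group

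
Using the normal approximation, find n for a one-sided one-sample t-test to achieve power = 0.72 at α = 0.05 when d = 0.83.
n = 8

Sample size formula (one-sample t-test, normal approximation):
n = ((z_α + z_β) / d)²

z_α = 1.645 (for α = 0.05, one-sided)
z_β = 0.583 (for power = 0.72)
d = 0.83

n = ((1.645 + 0.583) / 0.83)²
n = (2.684)²
n ≈ 7.20
Round up to the next whole number: n = 8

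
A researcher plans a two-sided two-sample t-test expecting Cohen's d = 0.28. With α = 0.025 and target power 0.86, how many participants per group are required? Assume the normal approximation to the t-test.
n = 282 per group

Sample size formula (two-sample t-test, normal approximation):
n = 2 · ((z_{α/2} + z_β) / d)²

z_{α/2} = 2.241 (for α = 0.025, two-sided)
z_β = 1.080 (for power = 0.86)
d = 0.28

n = 2 · ((2.241 + 1.080) / 0.28)²
n = 2 · (11.861)²
n ≈ 281.37
Round up to the next whole number: n = 282 per group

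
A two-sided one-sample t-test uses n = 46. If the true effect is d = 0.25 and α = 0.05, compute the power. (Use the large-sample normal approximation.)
Power ≈ 0.40

Power calculation (one-sample t-test, normal approximation):
z_β = d · √n - z_{α/2}
z_β = 0.25 · √46 - 1.960
z_β = 0.25 · 6.782 - 1.960
z_β = -0.264

Power = Φ(z_β) = Φ(-0.264) ≈ 0.396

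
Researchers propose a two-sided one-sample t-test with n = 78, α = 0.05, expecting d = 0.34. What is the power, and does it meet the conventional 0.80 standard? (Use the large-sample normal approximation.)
Power ≈ 0.85; the study is adequately powered (power ≥ 0.80)

Power calculation (one-sample t-test, normal approximation):
z_β = d · √n - z_{α/2}
z_β = 0.34 · √78 - 1.960
z_β = 0.34 · 8.832 - 1.960
z_β = 1.043

Power = Φ(z_β) = Φ(1.043) ≈ 0.851

Effect size d = 0.34 is small by Cohen's convention (0.2/0.5/0.8).

Threshold: power ≥ 0.80 is conventionally adequate.
Power ≈ 0.85 → the study is adequately powered (power ≥ 0.80).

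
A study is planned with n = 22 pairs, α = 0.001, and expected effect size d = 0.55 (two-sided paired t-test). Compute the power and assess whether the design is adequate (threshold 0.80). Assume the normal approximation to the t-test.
Power ≈ 0.24; the study is underpowered (power < 0.80)

Power calculation (paired t-test, normal approximation):
z_β = d · √n - z_{α/2}
z_β = 0.55 · √22 - 3.291
z_β = 0.55 · 4.690 - 3.291
z_β = -0.711

Power = Φ(z_β) = Φ(-0.711) ≈ 0.239

Effect size d = 0.55 is medium by Cohen's convention (0.2/0.5/0.8).

Threshold: power ≥ 0.80 is conventionally adequate.
Power ≈ 0.24 → the study is underpowered (power < 0.80).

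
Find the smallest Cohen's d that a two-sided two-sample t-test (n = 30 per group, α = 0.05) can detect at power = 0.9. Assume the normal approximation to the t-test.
d ≈ 0.84

Minimum detectable effect (two-sample t-test, normal approximation):
d = (z_{α/2} + z_β) / √(n/2)
d = (1.960 + 1.282) / √(30/2)
d = 3.242 / 3.873
d ≈ 0.84

By Cohen's convention (0.2 small / 0.5 medium / 0.8 large): large effect.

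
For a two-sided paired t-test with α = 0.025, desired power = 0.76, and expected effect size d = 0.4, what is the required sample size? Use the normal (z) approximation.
n = 55 pairs

Sample size formula (paired t-test, normal approximation):
n = ((z_{α/2} + z_β) / d)²

z_{α/2} = 2.241 (for α = 0.025, two-sided)
z_β = 0.706 (for power = 0.76)
d = 0.4

n = ((2.241 + 0.706) / 0.4)²
n = (7.368)²
n ≈ 54.29
Round up to the next whole number: n = 55 pairs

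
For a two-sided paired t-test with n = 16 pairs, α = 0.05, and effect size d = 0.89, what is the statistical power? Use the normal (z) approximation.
Power ≈ 0.95

Power calculation (paired t-test, normal approximation):
z_β = d · √n - z_{α/2}
z_β = 0.89 · √16 - 1.960
z_β = 0.89 · 4.000 - 1.960
z_β = 1.600

Power = Φ(z_β) = Φ(1.600) ≈ 0.945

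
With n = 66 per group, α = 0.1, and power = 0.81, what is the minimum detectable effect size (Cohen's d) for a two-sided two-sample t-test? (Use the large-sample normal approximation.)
d ≈ 0.44

Minimum detectable effect (two-sample t-test, normal approximation):
d = (z_{α/2} + z_β) / √(n/2)
d = (1.645 + 0.878) / √(66/2)
d = 2.523 / 5.745
d ≈ 0.44

By Cohen's convention (0.2 small / 0.5 medium / 0.8 large): small effect.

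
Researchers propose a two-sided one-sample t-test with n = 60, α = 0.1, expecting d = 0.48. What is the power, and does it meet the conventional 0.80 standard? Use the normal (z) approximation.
Power ≈ 0.98; the study is adequately powered (power ≥ 0.80)

Power calculation (one-sample t-test, normal approximation):
z_β = d · √n - z_{α/2}
z_β = 0.48 · √60 - 1.645
z_β = 0.48 · 7.746 - 1.645
z_β = 2.073

Power = Φ(z_β) = Φ(2.073) ≈ 0.981

Effect size d = 0.48 is small by Cohen's convention (0.2/0.5/0.8).

Threshold: power ≥ 0.80 is conventionally adequate.
Power ≈ 0.98 → the study is adequately powered (power ≥ 0.80).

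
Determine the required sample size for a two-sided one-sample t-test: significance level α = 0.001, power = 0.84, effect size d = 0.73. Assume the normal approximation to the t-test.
n = 35

Sample size formula (one-sample t-test, normal approximation):
n = ((z_{α/2} + z_β) / d)²

z_{α/2} = 3.291 (for α = 0.001, two-sided)
z_β = 0.994 (for power = 0.84)
d = 0.73

n = ((3.291 + 0.994) / 0.73)²
n = (5.870)²
n ≈ 34.46
Round up to the next whole number: n = 35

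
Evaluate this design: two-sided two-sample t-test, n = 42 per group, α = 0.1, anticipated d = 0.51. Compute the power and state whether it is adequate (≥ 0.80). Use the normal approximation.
Power ≈ 0.76; the study is underpowered (power < 0.80)

Power calculation (two-sample t-test, normal approximation):
z_β = d · √(n/2) - z_{α/2}
z_β = 0.51 · √(42/2) - 1.645
z_β = 0.51 · 4.583 - 1.645
z_β = 0.692

Power = Φ(z_β) = Φ(0.692) ≈ 0.756

Effect size d = 0.51 is medium by Cohen's convention (0.2/0.5/0.8).

Threshold: power ≥ 0.80 is conventionally adequate.
Power ≈ 0.76 → the study is underpowered (power < 0.80).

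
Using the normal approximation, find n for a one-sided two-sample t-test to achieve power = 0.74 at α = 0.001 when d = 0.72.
n = 54 per group

Sample size formula (two-sample t-test, normal approximation):
n = 2 · ((z_α + z_β) / d)²

z_α = 3.090 (for α = 0.001, one-sided)
z_β = 0.643 (for power = 0.74)
d = 0.72

n = 2 · ((3.090 + 0.643) / 0.72)²
n = 2 · (5.185)²
n ≈ 53.77
Round up to the next whole number: n = 54 per group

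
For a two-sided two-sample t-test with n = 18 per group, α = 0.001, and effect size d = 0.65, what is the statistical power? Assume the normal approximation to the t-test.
Power ≈ 0.09

Power calculation (two-sample t-test, normal approximation):
z_β = d · √(n/2) - z_{α/2}
z_β = 0.65 · √(18/2) - 3.291
z_β = 0.65 · 3.000 - 3.291
z_β = -1.341

Power = Φ(z_β) = Φ(-1.341) ≈ 0.090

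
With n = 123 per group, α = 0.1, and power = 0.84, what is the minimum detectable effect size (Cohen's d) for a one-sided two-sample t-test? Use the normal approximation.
d ≈ 0.29

Minimum detectable effect (two-sample t-test, normal approximation):
d = (z_α + z_β) / √(n/2)
d = (1.282 + 0.994) / √(123/2)
d = 2.276 / 7.842
d ≈ 0.29

By Cohen's convention (0.2 small / 0.5 medium / 0.8 large): small effect.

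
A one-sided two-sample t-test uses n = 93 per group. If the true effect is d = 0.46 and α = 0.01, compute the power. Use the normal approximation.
Power ≈ 0.79

Power calculation (two-sample t-test, normal approximation):
z_β = d · √(n/2) - z_α
z_β = 0.46 · √(93/2) - 2.326
z_β = 0.46 · 6.819 - 2.326
z_β = 0.810

Power = Φ(z_β) = Φ(0.810) ≈ 0.791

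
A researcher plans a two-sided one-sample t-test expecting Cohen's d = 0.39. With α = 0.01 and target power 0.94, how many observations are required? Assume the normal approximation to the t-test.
n = 113

Sample size formula (one-sample t-test, normal approximation):
n = ((z_{α/2} + z_β) / d)²

z_{α/2} = 2.576 (for α = 0.01, two-sided)
z_β = 1.555 (for power = 0.94)
d = 0.39

n = ((2.576 + 1.555) / 0.39)²
n = (10.592)²
n ≈ 112.19
Round up to the next whole number: n = 113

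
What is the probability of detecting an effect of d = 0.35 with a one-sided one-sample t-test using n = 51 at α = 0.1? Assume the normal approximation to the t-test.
Power ≈ 0.89

Power calculation (one-sample t-test, normal approximation):
z_β = d · √n - z_α
z_β = 0.35 · √51 - 1.282
z_β = 0.35 · 7.141 - 1.282
z_β = 1.218

Power = Φ(z_β) = Φ(1.218) ≈ 0.888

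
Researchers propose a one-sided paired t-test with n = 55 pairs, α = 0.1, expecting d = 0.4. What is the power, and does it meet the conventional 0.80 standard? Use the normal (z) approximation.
Power ≈ 0.95; the study is adequately powered (power ≥ 0.80)

Power calculation (paired t-test, normal approximation):
z_β = d · √n - z_α
z_β = 0.4 · √55 - 1.282
z_β = 0.4 · 7.416 - 1.282
z_β = 1.685

Power = Φ(z_β) = Φ(1.685) ≈ 0.954

Effect size d = 0.4 is small by Cohen's convention (0.2/0.5/0.8).

Threshold: power ≥ 0.80 is conventionally adequate.
Power ≈ 0.95 → the study is adequately powered (power ≥ 0.80).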